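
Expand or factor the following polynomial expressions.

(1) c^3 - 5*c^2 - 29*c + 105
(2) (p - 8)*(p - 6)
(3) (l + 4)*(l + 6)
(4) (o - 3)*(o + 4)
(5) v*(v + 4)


(1) = (c - 7)*(c - 3)*(c + 5)
(2) = p^2 - 14*p + 48
(3) = l^2 + 10*l + 24
(4) = o^2 + o - 12
(5) = v^2 + 4*v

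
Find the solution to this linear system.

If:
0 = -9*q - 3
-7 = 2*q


Then:
No Solution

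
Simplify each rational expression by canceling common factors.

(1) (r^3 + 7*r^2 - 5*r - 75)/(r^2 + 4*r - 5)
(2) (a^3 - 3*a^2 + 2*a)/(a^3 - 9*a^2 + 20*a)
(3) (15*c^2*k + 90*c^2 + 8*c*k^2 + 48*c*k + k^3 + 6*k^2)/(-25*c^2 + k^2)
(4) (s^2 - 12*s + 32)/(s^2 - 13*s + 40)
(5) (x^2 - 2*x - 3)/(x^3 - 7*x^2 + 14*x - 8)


(1) = (r^2 + 2*r - 15)/(r - 1)
(2) = (a^2 - 3*a + 2)/(a^2 - 9*a + 20)
(3) = (-3*c*k - 18*c - k^2 - 6*k)/(5*c - k)
(4) = (s - 4)/(s - 5)
(5) = (x^2 - 2*x - 3)/(x^3 - 7*x^2 + 14*x - 8)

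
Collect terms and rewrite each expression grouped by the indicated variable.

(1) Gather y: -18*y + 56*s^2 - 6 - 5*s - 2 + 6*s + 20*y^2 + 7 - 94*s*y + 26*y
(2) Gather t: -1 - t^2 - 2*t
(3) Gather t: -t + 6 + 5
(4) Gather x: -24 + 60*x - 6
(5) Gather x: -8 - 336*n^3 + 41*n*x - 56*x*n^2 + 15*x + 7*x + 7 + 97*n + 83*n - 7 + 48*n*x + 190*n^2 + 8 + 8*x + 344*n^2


(1) = 56*s^2 + s + 20*y^2 + y*(8 - 94*s) - 1
(2) = -t^2 - 2*t - 1
(3) = 11 - t
(4) = 60*x - 30
(5) = -336*n^3 + 534*n^2 + 180*n + x*(-56*n^2 + 89*n + 30)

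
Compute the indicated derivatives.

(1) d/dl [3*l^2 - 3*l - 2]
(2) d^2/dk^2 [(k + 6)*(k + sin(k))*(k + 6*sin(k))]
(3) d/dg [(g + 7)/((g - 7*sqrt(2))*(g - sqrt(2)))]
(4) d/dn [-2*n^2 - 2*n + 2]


(1) = 6*l - 3
(2) = -7*k^2*sin(k) - 42*k*sin(k) + 28*k*cos(k) + 12*k*cos(2*k) + 6*k + 14*sin(k) + 12*sin(2*k) + 84*cos(k) + 72*cos(2*k) + 12
(3) = (-g^2 - 14*g + 14 + 56*sqrt(2))/(g^4 - 16*sqrt(2)*g^3 + 156*g^2 - 224*sqrt(2)*g + 196)
(4) = -4*n - 2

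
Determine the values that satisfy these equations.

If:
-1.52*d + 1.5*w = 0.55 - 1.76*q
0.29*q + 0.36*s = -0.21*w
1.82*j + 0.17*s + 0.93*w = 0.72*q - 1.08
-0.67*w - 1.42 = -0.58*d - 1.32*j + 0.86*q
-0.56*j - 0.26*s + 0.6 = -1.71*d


Then:
d = 0.03
j = 1.38
q = 2.14
s = -0.49
w = -2.12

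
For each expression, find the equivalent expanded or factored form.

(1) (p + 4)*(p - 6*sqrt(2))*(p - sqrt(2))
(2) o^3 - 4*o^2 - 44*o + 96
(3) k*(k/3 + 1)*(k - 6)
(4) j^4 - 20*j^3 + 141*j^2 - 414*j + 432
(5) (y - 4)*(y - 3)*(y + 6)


(1) = p^3 - 7*sqrt(2)*p^2 + 4*p^2 - 28*sqrt(2)*p + 12*p + 48
(2) = (o - 8)*(o - 2)*(o + 6)
(3) = k^3/3 - k^2 - 6*k
(4) = (j - 8)*(j - 6)*(j - 3)^2
(5) = y^3 - y^2 - 30*y + 72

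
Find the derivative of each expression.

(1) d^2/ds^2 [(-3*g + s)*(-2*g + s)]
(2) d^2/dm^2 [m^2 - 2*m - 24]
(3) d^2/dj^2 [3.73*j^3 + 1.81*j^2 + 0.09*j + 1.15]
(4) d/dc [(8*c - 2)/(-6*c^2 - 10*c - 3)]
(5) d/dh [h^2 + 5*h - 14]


(1) = 2
(2) = 2
(3) = 22.38*j + 3.62
(4) = 4*(12*c^2 - 6*c - 11)/(36*c^4 + 120*c^3 + 136*c^2 + 60*c + 9)
(5) = 2*h + 5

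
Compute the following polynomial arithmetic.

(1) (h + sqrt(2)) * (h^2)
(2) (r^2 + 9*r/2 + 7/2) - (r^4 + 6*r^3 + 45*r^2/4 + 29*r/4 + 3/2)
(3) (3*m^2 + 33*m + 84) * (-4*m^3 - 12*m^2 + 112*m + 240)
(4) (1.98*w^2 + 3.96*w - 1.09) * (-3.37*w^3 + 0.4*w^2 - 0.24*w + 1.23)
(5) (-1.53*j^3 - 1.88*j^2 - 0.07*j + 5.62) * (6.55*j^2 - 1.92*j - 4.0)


(1) = h^3 + sqrt(2)*h^2
(2) = -r^4 - 6*r^3 - 41*r^2/4 - 11*r/4 + 2
(3) = -12*m^5 - 168*m^4 - 396*m^3 + 3408*m^2 + 17328*m + 20160
(4) = -6.6726*w^5 - 12.5532*w^4 + 4.7821*w^3 + 1.049*w^2 + 5.1324*w - 1.3407
(5) = -10.0215*j^5 - 9.3764*j^4 + 9.2711*j^3 + 44.4654*j^2 - 10.5104*j - 22.48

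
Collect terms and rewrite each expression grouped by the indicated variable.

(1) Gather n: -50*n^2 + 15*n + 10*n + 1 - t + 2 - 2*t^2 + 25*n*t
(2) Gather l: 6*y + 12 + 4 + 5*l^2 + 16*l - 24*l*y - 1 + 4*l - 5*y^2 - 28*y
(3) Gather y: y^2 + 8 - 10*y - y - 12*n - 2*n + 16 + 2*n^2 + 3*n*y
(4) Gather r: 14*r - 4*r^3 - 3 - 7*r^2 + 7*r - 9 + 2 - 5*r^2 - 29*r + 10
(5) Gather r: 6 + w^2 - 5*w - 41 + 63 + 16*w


(1) = -50*n^2 + n*(25*t + 25) - 2*t^2 - t + 3
(2) = 5*l^2 + l*(20 - 24*y) - 5*y^2 - 22*y + 15
(3) = 2*n^2 - 14*n + y^2 + y*(3*n - 11) + 24
(4) = -4*r^3 - 12*r^2 - 8*r
(5) = w^2 + 11*w + 28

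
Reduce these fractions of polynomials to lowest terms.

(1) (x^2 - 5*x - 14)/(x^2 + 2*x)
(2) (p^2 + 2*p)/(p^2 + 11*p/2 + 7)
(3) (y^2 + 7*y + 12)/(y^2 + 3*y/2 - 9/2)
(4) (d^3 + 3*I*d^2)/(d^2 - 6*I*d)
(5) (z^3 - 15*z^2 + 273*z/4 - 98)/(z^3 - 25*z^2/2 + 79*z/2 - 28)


(1) = (x - 7)/x
(2) = 2*p/(2*p + 7)
(3) = (2*y + 8)/(2*y - 3)
(4) = (d^2 + 3*I*d)/(d - 6*I)
(5) = (2*z - 7)/(2*z - 2)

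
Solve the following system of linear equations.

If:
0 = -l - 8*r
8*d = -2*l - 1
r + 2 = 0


Then:
d = -33/8
l = 16
r = -2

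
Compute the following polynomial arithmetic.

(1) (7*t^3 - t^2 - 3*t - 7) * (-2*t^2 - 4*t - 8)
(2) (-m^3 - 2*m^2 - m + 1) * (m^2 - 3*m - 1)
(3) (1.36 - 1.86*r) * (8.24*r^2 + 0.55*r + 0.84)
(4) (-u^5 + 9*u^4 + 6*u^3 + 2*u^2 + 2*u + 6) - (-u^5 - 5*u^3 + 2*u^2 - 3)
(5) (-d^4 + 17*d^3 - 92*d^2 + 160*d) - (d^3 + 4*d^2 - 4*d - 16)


(1) = -14*t^5 - 26*t^4 - 46*t^3 + 34*t^2 + 52*t + 56
(2) = -m^5 + m^4 + 6*m^3 + 6*m^2 - 2*m - 1
(3) = -15.3264*r^3 + 10.1834*r^2 - 0.8144*r + 1.1424
(4) = 9*u^4 + 11*u^3 + 2*u + 9
(5) = -d^4 + 16*d^3 - 96*d^2 + 164*d + 16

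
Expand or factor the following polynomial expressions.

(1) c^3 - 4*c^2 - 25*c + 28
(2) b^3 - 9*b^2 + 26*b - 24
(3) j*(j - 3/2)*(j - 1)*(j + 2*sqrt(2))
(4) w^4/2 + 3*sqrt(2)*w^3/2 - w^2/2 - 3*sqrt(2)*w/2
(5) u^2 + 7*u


(1) = (c - 7)*(c - 1)*(c + 4)
(2) = (b - 4)*(b - 3)*(b - 2)
(3) = j^4 - 5*j^3/2 + 2*sqrt(2)*j^3 - 5*sqrt(2)*j^2 + 3*j^2/2 + 3*sqrt(2)*j
(4) = w*(w/2 + 1/2)*(w - 1)*(w + 3*sqrt(2))
(5) = u*(u + 7)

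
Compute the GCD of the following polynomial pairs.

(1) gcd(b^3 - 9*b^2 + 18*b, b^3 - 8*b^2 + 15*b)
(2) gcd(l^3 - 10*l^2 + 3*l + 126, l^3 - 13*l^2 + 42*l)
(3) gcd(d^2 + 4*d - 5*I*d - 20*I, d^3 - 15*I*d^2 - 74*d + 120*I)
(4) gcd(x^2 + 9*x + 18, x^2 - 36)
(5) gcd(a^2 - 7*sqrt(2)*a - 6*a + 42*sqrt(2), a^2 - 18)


(1) = b^2 - 3*b
(2) = l^2 - 13*l + 42
(3) = gcd((d + 4)*(d - 5*I), (d - 6*I)*(d - 5*I)*(d - 4*I)) = d - 5*I
(4) = x + 6
(5) = gcd((a - 6)*(a - 7*sqrt(2)), (a - 3*sqrt(2))*(a + 3*sqrt(2))) = 1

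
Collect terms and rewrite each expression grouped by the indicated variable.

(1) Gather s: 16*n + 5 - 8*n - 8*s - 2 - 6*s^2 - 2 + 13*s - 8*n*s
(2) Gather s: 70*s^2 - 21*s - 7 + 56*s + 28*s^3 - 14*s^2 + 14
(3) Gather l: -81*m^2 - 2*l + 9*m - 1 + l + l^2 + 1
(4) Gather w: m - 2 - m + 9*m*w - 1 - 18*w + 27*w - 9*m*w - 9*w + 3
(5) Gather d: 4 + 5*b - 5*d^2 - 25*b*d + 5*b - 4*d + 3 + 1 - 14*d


(1) = 8*n - 6*s^2 + s*(5 - 8*n) + 1
(2) = 28*s^3 + 56*s^2 + 35*s + 7
(3) = l^2 - l - 81*m^2 + 9*m
(4) = 0
(5) = 10*b - 5*d^2 + d*(-25*b - 18) + 8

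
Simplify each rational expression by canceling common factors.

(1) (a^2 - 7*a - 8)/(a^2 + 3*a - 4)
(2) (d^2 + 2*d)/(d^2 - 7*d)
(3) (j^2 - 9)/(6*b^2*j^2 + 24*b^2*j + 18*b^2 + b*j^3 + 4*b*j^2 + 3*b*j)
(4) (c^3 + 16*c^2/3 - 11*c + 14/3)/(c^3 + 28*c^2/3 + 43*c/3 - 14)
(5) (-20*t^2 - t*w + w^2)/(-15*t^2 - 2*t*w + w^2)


(1) = (a^2 - 7*a - 8)/(a^2 + 3*a - 4)
(2) = (d + 2)/(d - 7)
(3) = (j - 3)/(6*b^2*j + 6*b^2 + b*j^2 + b*j)
(4) = (c - 1)/(c + 3)
(5) = (4*t + w)/(3*t + w)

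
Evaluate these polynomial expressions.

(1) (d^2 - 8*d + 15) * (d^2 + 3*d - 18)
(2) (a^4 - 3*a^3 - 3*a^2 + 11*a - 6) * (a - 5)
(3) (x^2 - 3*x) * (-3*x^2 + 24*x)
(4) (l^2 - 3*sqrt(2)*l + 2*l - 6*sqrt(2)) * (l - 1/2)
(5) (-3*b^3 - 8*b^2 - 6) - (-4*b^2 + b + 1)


(1) = d^4 - 5*d^3 - 27*d^2 + 189*d - 270
(2) = a^5 - 8*a^4 + 12*a^3 + 26*a^2 - 61*a + 30
(3) = -3*x^4 + 33*x^3 - 72*x^2
(4) = l^3 - 3*sqrt(2)*l^2 + 3*l^2/2 - 9*sqrt(2)*l/2 - l + 3*sqrt(2)
(5) = -3*b^3 - 4*b^2 - b - 7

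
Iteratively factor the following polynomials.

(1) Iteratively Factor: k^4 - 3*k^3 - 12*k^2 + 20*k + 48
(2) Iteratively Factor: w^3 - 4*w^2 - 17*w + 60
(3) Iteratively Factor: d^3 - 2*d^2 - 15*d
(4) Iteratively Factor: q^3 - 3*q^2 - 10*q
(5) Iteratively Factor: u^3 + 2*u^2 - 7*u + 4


(1) = (k + 2)*(k^3 - 5*k^2 - 2*k + 24) = (k - 4)*(k + 2)*(k^2 - k - 6) = (k - 4)*(k + 2)^2*(k - 3)
(2) = (w + 4)*(w^2 - 8*w + 15) = (w - 3)*(w + 4)*(w - 5)
(3) = (d - 5)*(d^2 + 3*d) = (d - 5)*(d + 3)*(d)
(4) = (q - 5)*(q^2 + 2*q) = (q - 5)*(q + 2)*(q)
(5) = (u + 4)*(u^2 - 2*u + 1) = (u - 1)*(u + 4)*(u - 1)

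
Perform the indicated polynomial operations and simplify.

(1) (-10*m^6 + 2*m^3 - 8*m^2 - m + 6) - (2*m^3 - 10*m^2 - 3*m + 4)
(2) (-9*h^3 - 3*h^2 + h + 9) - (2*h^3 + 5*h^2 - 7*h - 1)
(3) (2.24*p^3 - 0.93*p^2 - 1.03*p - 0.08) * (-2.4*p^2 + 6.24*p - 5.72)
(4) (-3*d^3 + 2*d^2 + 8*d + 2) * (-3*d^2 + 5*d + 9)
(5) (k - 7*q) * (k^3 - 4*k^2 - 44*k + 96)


(1) = -10*m^6 + 2*m^2 + 2*m + 2
(2) = -11*h^3 - 8*h^2 + 8*h + 10
(3) = -5.376*p^5 + 16.2096*p^4 - 16.144*p^3 - 0.9156*p^2 + 5.3924*p + 0.4576
(4) = 9*d^5 - 21*d^4 - 41*d^3 + 52*d^2 + 82*d + 18
(5) = k^4 - 7*k^3*q - 4*k^3 + 28*k^2*q - 44*k^2 + 308*k*q + 96*k - 672*q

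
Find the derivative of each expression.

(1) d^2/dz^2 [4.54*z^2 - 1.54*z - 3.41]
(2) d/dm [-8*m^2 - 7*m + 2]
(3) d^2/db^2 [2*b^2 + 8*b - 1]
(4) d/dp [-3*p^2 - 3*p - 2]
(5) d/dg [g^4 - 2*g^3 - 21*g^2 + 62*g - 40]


(1) = 9.08000000000000
(2) = -16*m - 7
(3) = 4
(4) = -6*p - 3
(5) = 4*g^3 - 6*g^2 - 42*g + 62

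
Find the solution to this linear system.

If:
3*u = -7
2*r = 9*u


Then:
r = -21/2
u = -7/3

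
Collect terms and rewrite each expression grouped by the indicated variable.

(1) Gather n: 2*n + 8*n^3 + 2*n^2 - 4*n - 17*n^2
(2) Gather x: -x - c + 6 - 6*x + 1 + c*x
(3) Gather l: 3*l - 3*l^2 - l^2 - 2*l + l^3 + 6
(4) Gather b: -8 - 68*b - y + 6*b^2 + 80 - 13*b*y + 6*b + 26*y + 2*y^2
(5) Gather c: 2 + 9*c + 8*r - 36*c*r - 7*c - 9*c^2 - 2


(1) = 8*n^3 - 15*n^2 - 2*n
(2) = -c + x*(c - 7) + 7
(3) = l^3 - 4*l^2 + l + 6
(4) = 6*b^2 + b*(-13*y - 62) + 2*y^2 + 25*y + 72
(5) = -9*c^2 + c*(2 - 36*r) + 8*r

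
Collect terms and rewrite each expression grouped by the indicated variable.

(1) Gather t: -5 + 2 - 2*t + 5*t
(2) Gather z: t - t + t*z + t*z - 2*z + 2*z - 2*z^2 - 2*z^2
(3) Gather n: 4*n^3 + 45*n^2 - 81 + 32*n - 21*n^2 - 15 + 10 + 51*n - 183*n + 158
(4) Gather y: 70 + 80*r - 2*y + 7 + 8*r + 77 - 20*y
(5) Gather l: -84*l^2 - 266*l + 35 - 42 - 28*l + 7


(1) = 3*t - 3
(2) = 2*t*z - 4*z^2
(3) = 4*n^3 + 24*n^2 - 100*n + 72
(4) = 88*r - 22*y + 154
(5) = -84*l^2 - 294*l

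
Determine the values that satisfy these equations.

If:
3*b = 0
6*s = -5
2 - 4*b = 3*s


Then:
No Solution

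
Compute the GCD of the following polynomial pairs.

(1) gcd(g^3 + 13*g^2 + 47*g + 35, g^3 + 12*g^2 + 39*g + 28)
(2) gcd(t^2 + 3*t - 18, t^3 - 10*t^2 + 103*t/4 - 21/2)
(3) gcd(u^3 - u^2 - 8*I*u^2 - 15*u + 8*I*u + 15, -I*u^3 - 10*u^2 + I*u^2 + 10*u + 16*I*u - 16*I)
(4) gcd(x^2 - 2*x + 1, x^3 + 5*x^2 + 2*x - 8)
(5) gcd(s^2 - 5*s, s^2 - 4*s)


(1) = g^2 + 8*g + 7
(2) = gcd((t - 3)*(t + 6), (t - 6)*(t - 7/2)*(t - 1/2)) = 1
(3) = gcd((u - 1)*(u - 5*I)*(u - 3*I), (u - 8*I)*(u - 2*I)*(-I*u + I)) = u - 1
(4) = gcd((x - 1)^2, (x - 1)*(x + 2)*(x + 4)) = x - 1
(5) = gcd(s*(s - 5), s*(s - 4)) = s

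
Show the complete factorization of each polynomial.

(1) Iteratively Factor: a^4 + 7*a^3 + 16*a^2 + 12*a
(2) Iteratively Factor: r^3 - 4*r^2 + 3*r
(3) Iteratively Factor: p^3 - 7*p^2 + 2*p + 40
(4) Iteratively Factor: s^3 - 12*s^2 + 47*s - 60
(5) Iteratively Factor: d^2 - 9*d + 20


(1) = (a + 3)*(a^3 + 4*a^2 + 4*a) = (a + 2)*(a + 3)*(a^2 + 2*a) = (a + 2)^2*(a + 3)*(a)
(2) = (r)*(r^2 - 4*r + 3) = r*(r - 1)*(r - 3)
(3) = (p - 5)*(p^2 - 2*p - 8) = (p - 5)*(p - 4)*(p + 2)
(4) = (s - 3)*(s^2 - 9*s + 20) = (s - 4)*(s - 3)*(s - 5)
(5) = (d - 4)*(d - 5)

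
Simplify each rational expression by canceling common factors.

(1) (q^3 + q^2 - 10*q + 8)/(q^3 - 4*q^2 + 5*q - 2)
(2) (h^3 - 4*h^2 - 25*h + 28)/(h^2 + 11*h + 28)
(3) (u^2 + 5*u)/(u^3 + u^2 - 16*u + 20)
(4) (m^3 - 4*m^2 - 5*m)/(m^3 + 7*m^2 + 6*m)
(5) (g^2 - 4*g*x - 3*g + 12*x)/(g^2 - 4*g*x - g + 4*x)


(1) = (q + 4)/(q - 1)
(2) = (h^2 - 8*h + 7)/(h + 7)
(3) = u/(u^2 - 4*u + 4)
(4) = (m - 5)/(m + 6)
(5) = (g - 3)/(g - 1)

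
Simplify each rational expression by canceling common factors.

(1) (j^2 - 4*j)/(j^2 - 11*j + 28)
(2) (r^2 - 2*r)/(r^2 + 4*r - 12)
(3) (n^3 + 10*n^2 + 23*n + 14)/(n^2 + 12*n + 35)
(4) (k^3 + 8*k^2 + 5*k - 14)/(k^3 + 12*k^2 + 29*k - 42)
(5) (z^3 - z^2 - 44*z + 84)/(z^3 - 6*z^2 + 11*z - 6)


(1) = j/(j - 7)
(2) = r/(r + 6)
(3) = (n^2 + 3*n + 2)/(n + 5)
(4) = (k + 2)/(k + 6)
(5) = (z^2 + z - 42)/(z^2 - 4*z + 3)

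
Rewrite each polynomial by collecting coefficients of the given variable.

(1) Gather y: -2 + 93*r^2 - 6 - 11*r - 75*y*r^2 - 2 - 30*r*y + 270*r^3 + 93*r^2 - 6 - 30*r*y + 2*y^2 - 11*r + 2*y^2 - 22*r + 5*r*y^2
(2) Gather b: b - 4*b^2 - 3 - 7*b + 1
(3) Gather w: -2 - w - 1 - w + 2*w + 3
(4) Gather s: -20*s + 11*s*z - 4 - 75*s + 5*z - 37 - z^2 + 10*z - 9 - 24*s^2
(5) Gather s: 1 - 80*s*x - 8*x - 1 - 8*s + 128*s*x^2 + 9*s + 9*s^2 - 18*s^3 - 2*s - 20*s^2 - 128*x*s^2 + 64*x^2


(1) = 270*r^3 + 186*r^2 - 44*r + y^2*(5*r + 4) + y*(-75*r^2 - 60*r) - 16
(2) = -4*b^2 - 6*b - 2
(3) = 0
(4) = -24*s^2 + s*(11*z - 95) - z^2 + 15*z - 50
(5) = -18*s^3 + s^2*(-128*x - 11) + s*(128*x^2 - 80*x - 1) + 64*x^2 - 8*x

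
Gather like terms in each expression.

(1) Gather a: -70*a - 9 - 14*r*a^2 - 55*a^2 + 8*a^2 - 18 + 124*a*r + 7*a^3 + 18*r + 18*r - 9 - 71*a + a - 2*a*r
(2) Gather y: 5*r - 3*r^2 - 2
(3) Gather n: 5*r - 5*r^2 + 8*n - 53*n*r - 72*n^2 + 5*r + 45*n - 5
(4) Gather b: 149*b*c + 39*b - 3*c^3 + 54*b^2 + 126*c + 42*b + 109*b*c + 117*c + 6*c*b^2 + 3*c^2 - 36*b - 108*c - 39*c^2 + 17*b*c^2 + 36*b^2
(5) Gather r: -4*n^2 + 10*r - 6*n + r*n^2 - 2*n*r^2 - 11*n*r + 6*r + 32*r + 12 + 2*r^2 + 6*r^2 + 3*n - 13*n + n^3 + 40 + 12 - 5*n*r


(1) = 7*a^3 + a^2*(-14*r - 47) + a*(122*r - 140) + 36*r - 36
(2) = -3*r^2 + 5*r - 2
(3) = -72*n^2 + n*(53 - 53*r) - 5*r^2 + 10*r - 5
(4) = b^2*(6*c + 90) + b*(17*c^2 + 258*c + 45) - 3*c^3 - 36*c^2 + 135*c
(5) = n^3 - 4*n^2 - 16*n + r^2*(8 - 2*n) + r*(n^2 - 16*n + 48) + 64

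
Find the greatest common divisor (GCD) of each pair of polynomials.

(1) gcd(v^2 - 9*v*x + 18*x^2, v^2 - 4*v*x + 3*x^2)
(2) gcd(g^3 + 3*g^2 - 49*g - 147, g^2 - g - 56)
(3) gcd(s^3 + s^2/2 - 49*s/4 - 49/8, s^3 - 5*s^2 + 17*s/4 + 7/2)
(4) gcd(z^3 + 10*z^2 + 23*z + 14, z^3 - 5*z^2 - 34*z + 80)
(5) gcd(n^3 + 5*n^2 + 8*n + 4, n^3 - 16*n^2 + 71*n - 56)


(1) = -v + 3*x
(2) = gcd((g - 7)*(g + 3)*(g + 7), (g - 8)*(g + 7)) = g + 7
(3) = gcd((s - 7/2)*(s + 1/2)*(s + 7/2), (s - 7/2)*(s - 2)*(s + 1/2)) = s^2 - 3*s - 7/4
(4) = gcd((z + 1)*(z + 2)*(z + 7), (z - 8)*(z - 2)*(z + 5)) = 1
(5) = 1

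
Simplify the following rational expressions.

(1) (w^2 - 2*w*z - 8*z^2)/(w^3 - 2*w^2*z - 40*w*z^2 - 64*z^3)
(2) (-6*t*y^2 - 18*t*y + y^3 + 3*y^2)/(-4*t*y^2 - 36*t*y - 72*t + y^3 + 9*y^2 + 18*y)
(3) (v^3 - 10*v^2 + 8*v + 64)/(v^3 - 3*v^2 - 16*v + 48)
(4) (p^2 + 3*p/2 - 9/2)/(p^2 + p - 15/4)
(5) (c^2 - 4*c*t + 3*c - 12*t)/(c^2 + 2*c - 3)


(1) = (-w + 4*z)/(-w^2 + 4*w*z + 32*z^2)
(2) = (-6*t*y + y^2)/(-4*t*y - 24*t + y^2 + 6*y)
(3) = (v^2 - 6*v - 16)/(v^2 + v - 12)
(4) = (2*p + 6)/(2*p + 5)
(5) = (c - 4*t)/(c - 1)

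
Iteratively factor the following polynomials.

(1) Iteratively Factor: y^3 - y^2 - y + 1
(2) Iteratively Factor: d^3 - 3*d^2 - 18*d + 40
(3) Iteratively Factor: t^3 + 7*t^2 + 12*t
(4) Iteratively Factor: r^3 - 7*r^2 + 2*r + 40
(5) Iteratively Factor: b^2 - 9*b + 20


(1) = (y - 1)*(y^2 - 1) = (y - 1)*(y + 1)*(y - 1)
(2) = (d + 4)*(d^2 - 7*d + 10) = (d - 5)*(d + 4)*(d - 2)
(3) = (t)*(t^2 + 7*t + 12) = t*(t + 3)*(t + 4)
(4) = (r + 2)*(r^2 - 9*r + 20) = (r - 4)*(r + 2)*(r - 5)
(5) = (b - 4)*(b - 5)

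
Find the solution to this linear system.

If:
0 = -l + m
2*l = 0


Then:
l = 0
m = 0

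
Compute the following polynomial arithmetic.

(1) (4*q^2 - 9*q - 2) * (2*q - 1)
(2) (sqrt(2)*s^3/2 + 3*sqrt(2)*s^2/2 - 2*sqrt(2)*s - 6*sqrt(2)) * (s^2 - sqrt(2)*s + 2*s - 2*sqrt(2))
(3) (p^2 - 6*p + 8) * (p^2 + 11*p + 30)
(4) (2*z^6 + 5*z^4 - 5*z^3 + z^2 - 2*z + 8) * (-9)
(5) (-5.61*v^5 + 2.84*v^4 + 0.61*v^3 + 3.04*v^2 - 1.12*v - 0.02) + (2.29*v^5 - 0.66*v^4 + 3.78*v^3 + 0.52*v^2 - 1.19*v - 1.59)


(1) = 8*q^3 - 22*q^2 + 5*q + 2
(2) = sqrt(2)*s^5/2 - s^4 + 5*sqrt(2)*s^4/2 - 5*s^3 + sqrt(2)*s^3 - 10*sqrt(2)*s^2 - 2*s^2 - 12*sqrt(2)*s + 20*s + 24
(3) = p^4 + 5*p^3 - 28*p^2 - 92*p + 240
(4) = -18*z^6 - 45*z^4 + 45*z^3 - 9*z^2 + 18*z - 72
(5) = -3.32*v^5 + 2.18*v^4 + 4.39*v^3 + 3.56*v^2 - 2.31*v - 1.61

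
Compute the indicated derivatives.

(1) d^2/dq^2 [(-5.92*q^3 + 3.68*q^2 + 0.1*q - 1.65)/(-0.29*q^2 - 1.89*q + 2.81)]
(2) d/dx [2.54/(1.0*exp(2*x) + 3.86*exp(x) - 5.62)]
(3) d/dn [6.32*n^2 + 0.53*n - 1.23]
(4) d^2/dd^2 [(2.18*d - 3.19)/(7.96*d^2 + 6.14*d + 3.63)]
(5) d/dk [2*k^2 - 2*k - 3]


(1) = (55.959276*q^3 - 205.80357*q^2 + 285.406722*q - 44.700376)/(0.024389*q^6 + 0.476847*q^5 + 2.398764*q^4 - 2.489697*q^3 - 23.243196*q^2 + 44.770887*q - 22.188041)
(2) = (-5.08*exp(x) - 9.8044)*exp(x)/(1.0*exp(2*x) + 3.86*exp(x) - 5.62)^2
(3) = 12.64*n + 0.53
(4) = ((24.0144 - 104.1168*d)*(7.96*d^2 + 6.14*d + 3.63) + (2.18*d - 3.19)*(15.92*d + 6.14)*(31.84*d + 12.28))/(7.96*d^2 + 6.14*d + 3.63)^3
(5) = 4*k - 2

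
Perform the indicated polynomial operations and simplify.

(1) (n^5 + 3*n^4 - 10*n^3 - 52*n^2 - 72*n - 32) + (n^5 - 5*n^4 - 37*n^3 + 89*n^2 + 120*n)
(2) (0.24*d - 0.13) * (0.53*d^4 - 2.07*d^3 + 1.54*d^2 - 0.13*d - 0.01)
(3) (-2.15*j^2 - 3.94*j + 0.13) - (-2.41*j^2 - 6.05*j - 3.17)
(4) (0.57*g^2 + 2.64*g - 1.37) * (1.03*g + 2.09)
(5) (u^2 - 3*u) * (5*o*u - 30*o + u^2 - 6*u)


(1) = 2*n^5 - 2*n^4 - 47*n^3 + 37*n^2 + 48*n - 32
(2) = 0.1272*d^5 - 0.5657*d^4 + 0.6387*d^3 - 0.2314*d^2 + 0.0145*d + 0.0013
(3) = 0.26*j^2 + 2.11*j + 3.3
(4) = 0.5871*g^3 + 3.9105*g^2 + 4.1065*g - 2.8633
(5) = 5*o*u^3 - 45*o*u^2 + 90*o*u + u^4 - 9*u^3 + 18*u^2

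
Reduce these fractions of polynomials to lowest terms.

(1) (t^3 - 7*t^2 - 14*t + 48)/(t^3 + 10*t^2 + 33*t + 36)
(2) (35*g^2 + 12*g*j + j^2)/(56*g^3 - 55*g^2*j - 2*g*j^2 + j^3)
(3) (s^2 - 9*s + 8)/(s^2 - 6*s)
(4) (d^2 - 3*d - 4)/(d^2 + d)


(1) = (t^2 - 10*t + 16)/(t^2 + 7*t + 12)
(2) = (5*g + j)/(8*g^2 - 9*g*j + j^2)
(3) = (s^2 - 9*s + 8)/(s^2 - 6*s)
(4) = (d - 4)/d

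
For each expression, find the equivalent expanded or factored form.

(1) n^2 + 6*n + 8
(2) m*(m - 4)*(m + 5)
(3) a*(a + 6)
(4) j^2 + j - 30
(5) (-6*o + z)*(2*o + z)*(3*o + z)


(1) = (n + 2)*(n + 4)
(2) = m^3 + m^2 - 20*m
(3) = a^2 + 6*a
(4) = (j - 5)*(j + 6)
(5) = -36*o^3 - 24*o^2*z - o*z^2 + z^3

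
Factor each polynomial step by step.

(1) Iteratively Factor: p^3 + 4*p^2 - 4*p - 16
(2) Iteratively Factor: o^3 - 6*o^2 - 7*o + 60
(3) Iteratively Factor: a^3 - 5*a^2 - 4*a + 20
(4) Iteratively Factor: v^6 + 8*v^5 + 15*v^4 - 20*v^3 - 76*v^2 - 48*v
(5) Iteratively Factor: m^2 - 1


(1) = (p + 4)*(p^2 - 4) = (p + 2)*(p + 4)*(p - 2)
(2) = (o - 5)*(o^2 - o - 12) = (o - 5)*(o + 3)*(o - 4)
(3) = (a - 2)*(a^2 - 3*a - 10) = (a - 5)*(a - 2)*(a + 2)
(4) = (v + 1)*(v^5 + 7*v^4 + 8*v^3 - 28*v^2 - 48*v) = (v - 2)*(v + 1)*(v^4 + 9*v^3 + 26*v^2 + 24*v) = v*(v - 2)*(v + 1)*(v^3 + 9*v^2 + 26*v + 24) = v*(v - 2)*(v + 1)*(v + 3)*(v^2 + 6*v + 8) = v*(v - 2)*(v + 1)*(v + 3)*(v + 4)*(v + 2)
(5) = (m - 1)*(m + 1)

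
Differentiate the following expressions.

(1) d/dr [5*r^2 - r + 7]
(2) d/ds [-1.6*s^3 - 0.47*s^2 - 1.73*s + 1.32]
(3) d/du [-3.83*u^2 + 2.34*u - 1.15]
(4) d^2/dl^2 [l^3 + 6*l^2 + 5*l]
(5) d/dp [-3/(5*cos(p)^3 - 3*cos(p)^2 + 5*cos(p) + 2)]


(1) = 10*r - 1
(2) = -4.8*s^2 - 0.94*s - 1.73
(3) = 2.34 - 7.66*u
(4) = 6*l + 12
(5) = 3*(-15*cos(p)^2 + 6*cos(p) - 5)*sin(p)/(5*cos(p)^3 - 3*cos(p)^2 + 5*cos(p) + 2)^2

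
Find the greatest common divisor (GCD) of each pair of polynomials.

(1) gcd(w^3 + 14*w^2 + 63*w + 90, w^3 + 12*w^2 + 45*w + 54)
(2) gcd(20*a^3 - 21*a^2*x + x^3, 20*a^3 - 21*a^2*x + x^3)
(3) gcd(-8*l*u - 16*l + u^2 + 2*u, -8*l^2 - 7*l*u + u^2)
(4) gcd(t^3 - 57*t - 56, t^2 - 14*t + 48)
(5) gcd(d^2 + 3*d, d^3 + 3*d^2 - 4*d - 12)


(1) = gcd((w + 3)*(w + 5)*(w + 6), (w + 3)^2*(w + 6)) = w^2 + 9*w + 18
(2) = gcd((-4*a + x)*(-a + x)*(5*a + x), (-4*a + x)*(-a + x)*(5*a + x)) = 20*a^3 - 21*a^2*x + x^3
(3) = gcd((-8*l + u)*(u + 2), (-8*l + u)*(l + u)) = -8*l + u
(4) = t - 8
(5) = gcd(d*(d + 3), (d - 2)*(d + 2)*(d + 3)) = d + 3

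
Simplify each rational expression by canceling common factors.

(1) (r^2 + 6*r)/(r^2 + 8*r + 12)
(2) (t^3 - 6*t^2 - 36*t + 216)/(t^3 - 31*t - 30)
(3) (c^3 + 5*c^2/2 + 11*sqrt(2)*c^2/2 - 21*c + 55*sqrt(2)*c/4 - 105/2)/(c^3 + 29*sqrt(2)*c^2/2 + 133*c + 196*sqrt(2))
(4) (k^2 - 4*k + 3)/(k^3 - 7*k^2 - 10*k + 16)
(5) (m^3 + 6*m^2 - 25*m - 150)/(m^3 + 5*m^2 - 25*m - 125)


(1) = r/(r + 2)
(2) = (t^2 - 36)/(t^2 + 6*t + 5)
(3) = (8*c^2 + c*(20 - 12*sqrt(2)) - 30*sqrt(2))/(8*c^2 + 60*sqrt(2)*c + 224)
(4) = (k - 3)/(k^2 - 6*k - 16)
(5) = (m + 6)/(m + 5)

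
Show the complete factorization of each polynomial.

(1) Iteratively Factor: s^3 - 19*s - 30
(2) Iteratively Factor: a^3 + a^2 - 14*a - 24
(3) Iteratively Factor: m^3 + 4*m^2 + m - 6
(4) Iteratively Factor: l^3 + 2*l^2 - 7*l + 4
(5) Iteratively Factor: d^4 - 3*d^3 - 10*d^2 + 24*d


(1) = (s + 3)*(s^2 - 3*s - 10) = (s - 5)*(s + 3)*(s + 2)
(2) = (a + 3)*(a^2 - 2*a - 8) = (a + 2)*(a + 3)*(a - 4)
(3) = (m + 3)*(m^2 + m - 2) = (m - 1)*(m + 3)*(m + 2)
(4) = (l - 1)*(l^2 + 3*l - 4) = (l - 1)*(l + 4)*(l - 1)
(5) = (d - 4)*(d^3 + d^2 - 6*d) = (d - 4)*(d + 3)*(d^2 - 2*d) = (d - 4)*(d - 2)*(d + 3)*(d)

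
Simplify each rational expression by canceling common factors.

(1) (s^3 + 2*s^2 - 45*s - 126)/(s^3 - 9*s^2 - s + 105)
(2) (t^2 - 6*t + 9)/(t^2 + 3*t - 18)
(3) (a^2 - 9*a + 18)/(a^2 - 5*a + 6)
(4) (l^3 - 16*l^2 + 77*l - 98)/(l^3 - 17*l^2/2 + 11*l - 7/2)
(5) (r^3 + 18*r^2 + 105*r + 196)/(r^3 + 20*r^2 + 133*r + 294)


(1) = (s + 6)/(s - 5)
(2) = (t - 3)/(t + 6)
(3) = (a - 6)/(a - 2)
(4) = (2*l^2 - 18*l + 28)/(2*l^2 - 3*l + 1)
(5) = (r + 4)/(r + 6)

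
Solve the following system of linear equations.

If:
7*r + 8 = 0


Then:
r = -8/7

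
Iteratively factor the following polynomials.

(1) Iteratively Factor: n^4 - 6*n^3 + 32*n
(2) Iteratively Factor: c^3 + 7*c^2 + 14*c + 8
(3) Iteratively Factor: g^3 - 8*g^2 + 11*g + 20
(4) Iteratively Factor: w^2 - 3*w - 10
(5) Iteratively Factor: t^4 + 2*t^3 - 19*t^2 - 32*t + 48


(1) = (n + 2)*(n^3 - 8*n^2 + 16*n) = (n - 4)*(n + 2)*(n^2 - 4*n) = (n - 4)^2*(n + 2)*(n)
(2) = (c + 1)*(c^2 + 6*c + 8) = (c + 1)*(c + 4)*(c + 2)
(3) = (g - 5)*(g^2 - 3*g - 4) = (g - 5)*(g - 4)*(g + 1)
(4) = (w - 5)*(w + 2)
(5) = (t - 4)*(t^3 + 6*t^2 + 5*t - 12) = (t - 4)*(t - 1)*(t^2 + 7*t + 12) = (t - 4)*(t - 1)*(t + 4)*(t + 3)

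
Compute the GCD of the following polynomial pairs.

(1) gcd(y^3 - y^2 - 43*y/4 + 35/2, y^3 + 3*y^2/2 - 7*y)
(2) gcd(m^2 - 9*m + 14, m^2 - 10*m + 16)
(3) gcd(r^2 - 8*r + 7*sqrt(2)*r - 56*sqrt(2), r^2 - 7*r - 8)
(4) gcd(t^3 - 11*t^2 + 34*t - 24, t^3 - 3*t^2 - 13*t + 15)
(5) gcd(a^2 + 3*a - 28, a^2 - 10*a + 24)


(1) = gcd((y - 5/2)*(y - 2)*(y + 7/2), y*(y - 2)*(y + 7/2)) = y^2 + 3*y/2 - 7
(2) = m - 2
(3) = r - 8
(4) = t - 1
(5) = a - 4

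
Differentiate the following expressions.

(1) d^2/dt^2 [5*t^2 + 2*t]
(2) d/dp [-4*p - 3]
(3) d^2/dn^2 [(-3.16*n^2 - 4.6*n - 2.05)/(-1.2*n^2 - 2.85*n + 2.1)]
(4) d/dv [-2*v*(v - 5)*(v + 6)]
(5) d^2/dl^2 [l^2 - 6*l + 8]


(1) = 10
(2) = -4
(3) = (-8.3664*n^3 + 65.4912*n^2 + 111.618*n + 126.56745)/(1.728*n^6 + 12.312*n^5 + 20.169*n^4 - 19.942875*n^3 - 35.29575*n^2 + 37.7055*n - 9.261)
(4) = -6*v^2 - 4*v + 60
(5) = 2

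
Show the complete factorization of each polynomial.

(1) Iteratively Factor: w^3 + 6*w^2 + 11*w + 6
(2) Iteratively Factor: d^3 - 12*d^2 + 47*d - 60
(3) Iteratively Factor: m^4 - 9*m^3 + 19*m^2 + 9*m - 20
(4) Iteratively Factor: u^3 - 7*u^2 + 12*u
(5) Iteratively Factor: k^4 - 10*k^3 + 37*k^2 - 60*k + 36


(1) = (w + 2)*(w^2 + 4*w + 3) = (w + 2)*(w + 3)*(w + 1)
(2) = (d - 4)*(d^2 - 8*d + 15) = (d - 4)*(d - 3)*(d - 5)
(3) = (m - 5)*(m^3 - 4*m^2 - m + 4) = (m - 5)*(m - 4)*(m^2 - 1) = (m - 5)*(m - 4)*(m - 1)*(m + 1)
(4) = (u)*(u^2 - 7*u + 12) = u*(u - 4)*(u - 3)
(5) = (k - 3)*(k^3 - 7*k^2 + 16*k - 12) = (k - 3)^2*(k^2 - 4*k + 4) = (k - 3)^2*(k - 2)*(k - 2)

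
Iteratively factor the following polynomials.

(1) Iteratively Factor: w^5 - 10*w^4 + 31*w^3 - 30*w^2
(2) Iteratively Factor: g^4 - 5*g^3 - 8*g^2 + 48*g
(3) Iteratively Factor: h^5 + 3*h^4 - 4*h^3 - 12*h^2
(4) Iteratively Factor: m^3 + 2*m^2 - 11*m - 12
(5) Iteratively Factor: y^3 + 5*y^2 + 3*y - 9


(1) = (w)*(w^4 - 10*w^3 + 31*w^2 - 30*w) = w*(w - 5)*(w^3 - 5*w^2 + 6*w) = w*(w - 5)*(w - 3)*(w^2 - 2*w) = w^2*(w - 5)*(w - 3)*(w - 2)
(2) = (g - 4)*(g^3 - g^2 - 12*g) = (g - 4)*(g + 3)*(g^2 - 4*g) = (g - 4)^2*(g + 3)*(g)
(3) = (h)*(h^4 + 3*h^3 - 4*h^2 - 12*h) = h*(h + 2)*(h^3 + h^2 - 6*h) = h*(h + 2)*(h + 3)*(h^2 - 2*h) = h*(h - 2)*(h + 2)*(h + 3)*(h)
(4) = (m + 1)*(m^2 + m - 12) = (m + 1)*(m + 4)*(m - 3)
(5) = (y - 1)*(y^2 + 6*y + 9) = (y - 1)*(y + 3)*(y + 3)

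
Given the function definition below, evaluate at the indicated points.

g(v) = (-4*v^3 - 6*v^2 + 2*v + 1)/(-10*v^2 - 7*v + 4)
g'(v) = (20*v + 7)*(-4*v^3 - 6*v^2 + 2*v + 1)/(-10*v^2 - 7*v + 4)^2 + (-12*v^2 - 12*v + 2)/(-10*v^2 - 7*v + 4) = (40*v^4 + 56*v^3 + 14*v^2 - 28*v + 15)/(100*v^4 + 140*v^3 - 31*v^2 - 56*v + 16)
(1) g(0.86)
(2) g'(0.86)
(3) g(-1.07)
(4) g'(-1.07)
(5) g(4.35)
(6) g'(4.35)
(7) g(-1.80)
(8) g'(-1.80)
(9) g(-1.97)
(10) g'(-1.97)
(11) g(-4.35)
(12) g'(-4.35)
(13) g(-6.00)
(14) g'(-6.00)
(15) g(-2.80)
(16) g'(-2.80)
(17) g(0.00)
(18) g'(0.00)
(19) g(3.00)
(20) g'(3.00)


(1) = 0.45
(2) = 0.66
(3) = -75.83
(4) = 26661.53
(5) = 2.01
(6) = 0.41
(7) = -0.08
(8) = 0.82
(9) = -0.21
(10) = 0.68
(11) = -1.34
(12) = 0.42
(13) = -2.03
(14) = 0.41
(15) = -0.66
(16) = 0.48
(17) = 0.25
(18) = 0.94
(19) = 1.45
(20) = 0.42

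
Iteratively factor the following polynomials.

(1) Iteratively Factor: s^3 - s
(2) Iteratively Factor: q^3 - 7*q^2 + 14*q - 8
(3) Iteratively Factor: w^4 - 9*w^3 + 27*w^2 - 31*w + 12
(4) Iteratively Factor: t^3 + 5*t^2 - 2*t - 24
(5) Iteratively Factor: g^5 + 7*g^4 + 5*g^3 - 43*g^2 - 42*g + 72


(1) = (s)*(s^2 - 1) = s*(s - 1)*(s + 1)
(2) = (q - 1)*(q^2 - 6*q + 8) = (q - 4)*(q - 1)*(q - 2)
(3) = (w - 4)*(w^3 - 5*w^2 + 7*w - 3) = (w - 4)*(w - 1)*(w^2 - 4*w + 3) = (w - 4)*(w - 3)*(w - 1)*(w - 1)
(4) = (t + 4)*(t^2 + t - 6) = (t - 2)*(t + 4)*(t + 3)
(5) = (g + 3)*(g^4 + 4*g^3 - 7*g^2 - 22*g + 24) = (g - 2)*(g + 3)*(g^3 + 6*g^2 + 5*g - 12) = (g - 2)*(g + 3)*(g + 4)*(g^2 + 2*g - 3) = (g - 2)*(g - 1)*(g + 3)*(g + 4)*(g + 3)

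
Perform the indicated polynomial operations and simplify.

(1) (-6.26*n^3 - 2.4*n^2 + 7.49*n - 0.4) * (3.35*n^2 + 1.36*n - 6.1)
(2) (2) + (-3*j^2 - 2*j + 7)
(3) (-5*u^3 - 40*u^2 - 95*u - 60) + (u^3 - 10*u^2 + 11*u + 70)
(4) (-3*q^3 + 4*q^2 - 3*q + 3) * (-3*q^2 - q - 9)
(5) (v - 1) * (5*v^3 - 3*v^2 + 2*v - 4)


(1) = -20.971*n^5 - 16.5536*n^4 + 60.0135*n^3 + 23.4864*n^2 - 46.233*n + 2.44
(2) = -3*j^2 - 2*j + 9
(3) = -4*u^3 - 50*u^2 - 84*u + 10
(4) = 9*q^5 - 9*q^4 + 32*q^3 - 42*q^2 + 24*q - 27
(5) = 5*v^4 - 8*v^3 + 5*v^2 - 6*v + 4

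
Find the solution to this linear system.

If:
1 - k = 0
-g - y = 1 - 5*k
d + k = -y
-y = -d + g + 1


Then:
d = 5
g = 10
k = 1
y = -6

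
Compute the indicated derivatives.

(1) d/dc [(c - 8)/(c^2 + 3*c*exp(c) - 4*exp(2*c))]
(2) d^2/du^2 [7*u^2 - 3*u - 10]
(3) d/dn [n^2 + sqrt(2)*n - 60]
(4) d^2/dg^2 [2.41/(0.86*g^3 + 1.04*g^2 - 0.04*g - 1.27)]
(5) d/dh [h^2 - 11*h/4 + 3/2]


(1) = (c^2 + 3*c*exp(c) - (c - 8)*(3*c*exp(c) + 2*c - 8*exp(2*c) + 3*exp(c)) - 4*exp(2*c))/(c^2 + 3*c*exp(c) - 4*exp(2*c))^2
(2) = 14
(3) = 2*n + sqrt(2)
(4) = (-(12.4356*g + 5.0128)*(0.86*g^3 + 1.04*g^2 - 0.04*g - 1.27) + 2.41*(2.58*g^2 + 2.08*g - 0.04)*(5.16*g^2 + 4.16*g - 0.08))/(0.86*g^3 + 1.04*g^2 - 0.04*g - 1.27)^3
(5) = 2*h - 11/4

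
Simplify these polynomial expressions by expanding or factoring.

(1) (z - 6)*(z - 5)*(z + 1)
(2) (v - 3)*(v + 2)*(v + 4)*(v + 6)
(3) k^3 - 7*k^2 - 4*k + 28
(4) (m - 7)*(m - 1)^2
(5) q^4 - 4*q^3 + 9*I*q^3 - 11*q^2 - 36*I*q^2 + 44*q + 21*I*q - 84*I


(1) = z^3 - 10*z^2 + 19*z + 30
(2) = v^4 + 9*v^3 + 8*v^2 - 84*v - 144
(3) = (k - 7)*(k - 2)*(k + 2)
(4) = m^3 - 9*m^2 + 15*m - 7
(5) = (q - 4)*(q - I)*(q + 3*I)*(q + 7*I)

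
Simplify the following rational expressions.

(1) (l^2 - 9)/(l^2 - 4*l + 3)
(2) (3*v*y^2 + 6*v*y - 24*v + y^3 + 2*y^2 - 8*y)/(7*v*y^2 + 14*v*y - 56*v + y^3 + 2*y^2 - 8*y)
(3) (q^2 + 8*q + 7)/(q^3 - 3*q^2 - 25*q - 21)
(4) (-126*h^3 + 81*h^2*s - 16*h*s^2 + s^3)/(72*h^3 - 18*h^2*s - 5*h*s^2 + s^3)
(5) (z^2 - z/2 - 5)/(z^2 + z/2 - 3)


(1) = (l + 3)/(l - 1)
(2) = (3*v + y)/(7*v + y)
(3) = (q + 7)/(q^2 - 4*q - 21)
(4) = (-7*h + s)/(4*h + s)
(5) = (2*z - 5)/(2*z - 3)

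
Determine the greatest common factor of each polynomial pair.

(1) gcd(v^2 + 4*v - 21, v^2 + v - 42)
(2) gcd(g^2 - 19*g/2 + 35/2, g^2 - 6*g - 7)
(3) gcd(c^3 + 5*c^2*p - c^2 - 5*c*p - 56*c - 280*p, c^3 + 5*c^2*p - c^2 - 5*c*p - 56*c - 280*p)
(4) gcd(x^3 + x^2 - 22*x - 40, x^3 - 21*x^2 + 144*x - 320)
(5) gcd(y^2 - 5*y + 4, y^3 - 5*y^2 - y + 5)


(1) = v + 7
(2) = gcd((g - 7)*(g - 5/2), (g - 7)*(g + 1)) = g - 7
(3) = gcd((c - 8)*(c + 7)*(c + 5*p), (c - 8)*(c + 7)*(c + 5*p)) = c^3 + 5*c^2*p - c^2 - 5*c*p - 56*c - 280*p
(4) = gcd((x - 5)*(x + 2)*(x + 4), (x - 8)^2*(x - 5)) = x - 5
(5) = gcd((y - 4)*(y - 1), (y - 5)*(y - 1)*(y + 1)) = y - 1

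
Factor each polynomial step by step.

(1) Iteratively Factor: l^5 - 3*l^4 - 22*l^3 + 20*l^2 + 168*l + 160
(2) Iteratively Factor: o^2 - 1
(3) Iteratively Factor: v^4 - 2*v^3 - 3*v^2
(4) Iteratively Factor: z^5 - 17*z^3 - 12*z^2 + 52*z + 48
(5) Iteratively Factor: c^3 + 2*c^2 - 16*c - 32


(1) = (l - 5)*(l^4 + 2*l^3 - 12*l^2 - 40*l - 32) = (l - 5)*(l + 2)*(l^3 - 12*l - 16) = (l - 5)*(l + 2)^2*(l^2 - 2*l - 8) = (l - 5)*(l + 2)^3*(l - 4)
(2) = (o - 1)*(o + 1)
(3) = (v + 1)*(v^3 - 3*v^2) = (v - 3)*(v + 1)*(v^2) = v*(v - 3)*(v + 1)*(v)
(4) = (z + 1)*(z^4 - z^3 - 16*z^2 + 4*z + 48) = (z - 2)*(z + 1)*(z^3 + z^2 - 14*z - 24) = (z - 2)*(z + 1)*(z + 2)*(z^2 - z - 12) = (z - 2)*(z + 1)*(z + 2)*(z + 3)*(z - 4)
(5) = (c - 4)*(c^2 + 6*c + 8) = (c - 4)*(c + 2)*(c + 4)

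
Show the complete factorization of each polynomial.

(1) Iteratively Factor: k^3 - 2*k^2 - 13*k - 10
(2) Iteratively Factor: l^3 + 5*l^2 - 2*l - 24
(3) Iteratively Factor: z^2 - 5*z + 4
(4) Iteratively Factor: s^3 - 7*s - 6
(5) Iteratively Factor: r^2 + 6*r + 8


(1) = (k + 1)*(k^2 - 3*k - 10) = (k + 1)*(k + 2)*(k - 5)
(2) = (l - 2)*(l^2 + 7*l + 12) = (l - 2)*(l + 3)*(l + 4)
(3) = (z - 4)*(z - 1)
(4) = (s + 2)*(s^2 - 2*s - 3) = (s - 3)*(s + 2)*(s + 1)
(5) = (r + 4)*(r + 2)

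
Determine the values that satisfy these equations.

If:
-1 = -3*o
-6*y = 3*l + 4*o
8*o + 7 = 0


Then:
No Solution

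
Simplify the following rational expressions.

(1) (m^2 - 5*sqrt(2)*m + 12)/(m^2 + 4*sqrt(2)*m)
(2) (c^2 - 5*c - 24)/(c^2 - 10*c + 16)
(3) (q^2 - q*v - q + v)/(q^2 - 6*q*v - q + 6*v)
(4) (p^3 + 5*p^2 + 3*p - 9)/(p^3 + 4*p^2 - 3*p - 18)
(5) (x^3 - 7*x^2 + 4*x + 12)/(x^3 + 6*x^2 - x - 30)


(1) = (m^2 - 5*sqrt(2)*m + 12)/(m^2 + 4*sqrt(2)*m)
(2) = (c + 3)/(c - 2)
(3) = (q - v)/(q - 6*v)
(4) = (p - 1)/(p - 2)
(5) = (x^2 - 5*x - 6)/(x^2 + 8*x + 15)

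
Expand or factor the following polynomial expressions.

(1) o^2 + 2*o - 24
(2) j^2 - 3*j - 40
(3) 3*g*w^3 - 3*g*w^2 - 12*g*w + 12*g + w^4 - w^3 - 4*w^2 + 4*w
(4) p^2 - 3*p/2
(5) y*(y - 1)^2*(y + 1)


(1) = (o - 4)*(o + 6)
(2) = (j - 8)*(j + 5)
(3) = (3*g + w)*(w - 2)*(w - 1)*(w + 2)
(4) = p*(p - 3/2)
(5) = y^4 - y^3 - y^2 + y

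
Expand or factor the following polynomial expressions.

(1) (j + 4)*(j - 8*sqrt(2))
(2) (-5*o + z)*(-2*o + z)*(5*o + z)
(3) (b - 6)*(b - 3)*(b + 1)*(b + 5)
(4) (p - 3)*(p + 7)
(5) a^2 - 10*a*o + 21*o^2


(1) = j^2 - 8*sqrt(2)*j + 4*j - 32*sqrt(2)
(2) = 50*o^3 - 25*o^2*z - 2*o*z^2 + z^3
(3) = b^4 - 3*b^3 - 31*b^2 + 63*b + 90
(4) = p^2 + 4*p - 21
(5) = (a - 7*o)*(a - 3*o)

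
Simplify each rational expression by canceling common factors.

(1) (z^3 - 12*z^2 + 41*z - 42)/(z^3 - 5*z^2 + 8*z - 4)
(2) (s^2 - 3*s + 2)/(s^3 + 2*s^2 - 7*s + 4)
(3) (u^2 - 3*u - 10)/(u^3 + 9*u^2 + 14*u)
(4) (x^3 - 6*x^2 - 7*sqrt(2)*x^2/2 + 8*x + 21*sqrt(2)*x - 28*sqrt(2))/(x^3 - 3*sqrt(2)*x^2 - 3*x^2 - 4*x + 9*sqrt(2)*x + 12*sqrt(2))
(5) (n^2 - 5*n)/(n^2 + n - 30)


(1) = (z^2 - 10*z + 21)/(z^2 - 3*z + 2)
(2) = (s - 2)/(s^2 + 3*s - 4)
(3) = (u - 5)/(u^2 + 7*u)
(4) = (2*x^2 + x*(-7*sqrt(2) - 4) + 14*sqrt(2))/(2*x^2 + x*(2 - 6*sqrt(2)) - 6*sqrt(2))
(5) = n/(n + 6)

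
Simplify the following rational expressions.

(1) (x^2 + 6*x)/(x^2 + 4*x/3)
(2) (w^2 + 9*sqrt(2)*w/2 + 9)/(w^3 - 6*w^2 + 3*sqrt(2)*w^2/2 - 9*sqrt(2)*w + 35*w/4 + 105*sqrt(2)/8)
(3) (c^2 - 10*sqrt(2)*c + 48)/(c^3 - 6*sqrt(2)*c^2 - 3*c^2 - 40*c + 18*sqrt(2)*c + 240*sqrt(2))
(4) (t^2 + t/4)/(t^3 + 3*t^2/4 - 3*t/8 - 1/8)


(1) = (3*x + 18)/(3*x + 4)
(2) = (16*w + 48*sqrt(2))/(16*w^2 - 96*w + 140)
(3) = (c - 4*sqrt(2))/(c^2 - 3*c - 40)
(4) = 2*t/(2*t^2 + t - 1)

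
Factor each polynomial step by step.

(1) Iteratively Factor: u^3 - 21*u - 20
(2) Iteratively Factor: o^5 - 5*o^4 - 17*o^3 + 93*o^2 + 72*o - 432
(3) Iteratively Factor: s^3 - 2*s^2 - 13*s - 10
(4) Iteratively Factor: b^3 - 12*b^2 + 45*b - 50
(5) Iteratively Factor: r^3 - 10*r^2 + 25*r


(1) = (u - 5)*(u^2 + 5*u + 4) = (u - 5)*(u + 1)*(u + 4)
(2) = (o - 4)*(o^4 - o^3 - 21*o^2 + 9*o + 108) = (o - 4)*(o - 3)*(o^3 + 2*o^2 - 15*o - 36) = (o - 4)*(o - 3)*(o + 3)*(o^2 - o - 12) = (o - 4)^2*(o - 3)*(o + 3)*(o + 3)
(3) = (s - 5)*(s^2 + 3*s + 2) = (s - 5)*(s + 1)*(s + 2)
(4) = (b - 2)*(b^2 - 10*b + 25) = (b - 5)*(b - 2)*(b - 5)
(5) = (r)*(r^2 - 10*r + 25) = r*(r - 5)*(r - 5)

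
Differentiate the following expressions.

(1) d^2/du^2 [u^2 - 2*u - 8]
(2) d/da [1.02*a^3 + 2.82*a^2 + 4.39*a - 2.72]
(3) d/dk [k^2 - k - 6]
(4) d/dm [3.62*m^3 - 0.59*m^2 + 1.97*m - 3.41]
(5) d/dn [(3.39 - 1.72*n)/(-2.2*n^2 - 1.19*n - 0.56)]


(1) = 2
(2) = 3.06*a^2 + 5.64*a + 4.39
(3) = 2*k - 1
(4) = 10.86*m^2 - 1.18*m + 1.97
(5) = (-3.784*n^2 + 14.916*n + 4.9973)/(4.84*n^4 + 5.236*n^3 + 3.8801*n^2 + 1.3328*n + 0.3136)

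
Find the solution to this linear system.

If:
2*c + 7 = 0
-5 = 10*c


Then:
No Solution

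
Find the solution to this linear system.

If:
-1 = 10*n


Then:
n = -1/10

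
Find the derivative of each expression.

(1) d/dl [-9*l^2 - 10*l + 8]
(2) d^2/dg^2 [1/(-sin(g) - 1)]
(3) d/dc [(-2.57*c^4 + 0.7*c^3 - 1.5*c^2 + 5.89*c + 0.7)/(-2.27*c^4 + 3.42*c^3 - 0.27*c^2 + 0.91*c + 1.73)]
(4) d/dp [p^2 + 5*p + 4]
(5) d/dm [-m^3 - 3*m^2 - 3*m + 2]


(1) = -18*l - 10
(2) = (sin(g) - 2)/(sin(g) + 1)^2
(3) = (-7.2004*c^6 - 5.4222*c^5 + 38.0358*c^4 - 50.442*c^3 - 3.3237*c^2 - 4.812*c + 9.5527)/(5.1529*c^8 - 15.5268*c^7 + 12.9222*c^6 - 5.9782*c^5 - 1.5569*c^4 + 11.3418*c^3 - 0.1061*c^2 + 3.1486*c + 2.9929)
(4) = 2*p + 5
(5) = -3*m^2 - 6*m - 3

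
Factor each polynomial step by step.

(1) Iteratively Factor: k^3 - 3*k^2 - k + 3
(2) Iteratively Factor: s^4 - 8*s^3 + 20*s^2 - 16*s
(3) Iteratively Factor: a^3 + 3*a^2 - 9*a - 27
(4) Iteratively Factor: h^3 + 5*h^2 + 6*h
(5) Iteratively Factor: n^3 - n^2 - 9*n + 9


(1) = (k - 1)*(k^2 - 2*k - 3) = (k - 1)*(k + 1)*(k - 3)
(2) = (s - 2)*(s^3 - 6*s^2 + 8*s) = s*(s - 2)*(s^2 - 6*s + 8) = s*(s - 2)^2*(s - 4)
(3) = (a + 3)*(a^2 - 9) = (a - 3)*(a + 3)*(a + 3)
(4) = (h + 3)*(h^2 + 2*h) = (h + 2)*(h + 3)*(h)
(5) = (n - 3)*(n^2 + 2*n - 3) = (n - 3)*(n + 3)*(n - 1)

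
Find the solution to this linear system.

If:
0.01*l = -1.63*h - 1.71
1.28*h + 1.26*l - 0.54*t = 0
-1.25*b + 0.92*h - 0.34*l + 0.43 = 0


Then:
b = -0.119249779519843*t - 0.724662028417442
h = -0.00264576188143067*t - 1.05565899069084
l = 0.431259186673199*t + 1.07241548260657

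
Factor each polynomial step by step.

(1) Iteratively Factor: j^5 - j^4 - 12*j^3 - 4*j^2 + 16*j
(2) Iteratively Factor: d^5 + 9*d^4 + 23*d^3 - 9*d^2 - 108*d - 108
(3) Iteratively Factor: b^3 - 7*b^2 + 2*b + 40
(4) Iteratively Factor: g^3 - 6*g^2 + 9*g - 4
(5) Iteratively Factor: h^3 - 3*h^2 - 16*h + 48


(1) = (j)*(j^4 - j^3 - 12*j^2 - 4*j + 16) = j*(j - 4)*(j^3 + 3*j^2 - 4) = j*(j - 4)*(j + 2)*(j^2 + j - 2) = j*(j - 4)*(j - 1)*(j + 2)*(j + 2)
(2) = (d - 2)*(d^4 + 11*d^3 + 45*d^2 + 81*d + 54) = (d - 2)*(d + 3)*(d^3 + 8*d^2 + 21*d + 18) = (d - 2)*(d + 3)^2*(d^2 + 5*d + 6) = (d - 2)*(d + 3)^3*(d + 2)
(3) = (b - 5)*(b^2 - 2*b - 8) = (b - 5)*(b + 2)*(b - 4)
(4) = (g - 1)*(g^2 - 5*g + 4) = (g - 1)^2*(g - 4)
(5) = (h - 4)*(h^2 + h - 12) = (h - 4)*(h - 3)*(h + 4)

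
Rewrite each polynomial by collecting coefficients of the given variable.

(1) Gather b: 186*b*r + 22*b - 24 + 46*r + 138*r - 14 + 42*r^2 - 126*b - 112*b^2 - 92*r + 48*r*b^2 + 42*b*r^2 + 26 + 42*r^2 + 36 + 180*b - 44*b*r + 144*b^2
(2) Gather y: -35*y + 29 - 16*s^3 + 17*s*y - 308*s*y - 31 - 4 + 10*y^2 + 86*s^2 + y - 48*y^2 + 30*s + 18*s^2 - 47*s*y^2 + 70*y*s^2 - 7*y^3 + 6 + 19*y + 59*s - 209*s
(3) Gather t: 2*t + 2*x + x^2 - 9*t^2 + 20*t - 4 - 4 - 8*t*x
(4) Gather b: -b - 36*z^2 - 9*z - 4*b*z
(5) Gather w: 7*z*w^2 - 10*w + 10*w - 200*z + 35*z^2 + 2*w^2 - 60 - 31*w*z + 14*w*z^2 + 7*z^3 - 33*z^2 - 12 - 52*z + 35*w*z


(1) = b^2*(48*r + 32) + b*(42*r^2 + 142*r + 76) + 84*r^2 + 92*r + 24
(2) = -16*s^3 + 104*s^2 - 120*s - 7*y^3 + y^2*(-47*s - 38) + y*(70*s^2 - 291*s - 15)
(3) = -9*t^2 + t*(22 - 8*x) + x^2 + 2*x - 8
(4) = b*(-4*z - 1) - 36*z^2 - 9*z
(5) = w^2*(7*z + 2) + w*(14*z^2 + 4*z) + 7*z^3 + 2*z^2 - 252*z - 72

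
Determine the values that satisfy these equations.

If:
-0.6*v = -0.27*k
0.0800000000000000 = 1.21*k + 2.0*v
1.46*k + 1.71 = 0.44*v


Then:
No Solution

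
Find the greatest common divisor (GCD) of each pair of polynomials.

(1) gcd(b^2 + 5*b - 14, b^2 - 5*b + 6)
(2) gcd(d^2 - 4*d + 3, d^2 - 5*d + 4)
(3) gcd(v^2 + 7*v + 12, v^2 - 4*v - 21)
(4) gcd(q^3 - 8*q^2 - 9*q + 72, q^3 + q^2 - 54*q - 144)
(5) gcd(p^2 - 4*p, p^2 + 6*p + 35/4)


(1) = b - 2
(2) = d - 1
(3) = gcd((v + 3)*(v + 4), (v - 7)*(v + 3)) = v + 3
(4) = gcd((q - 8)*(q - 3)*(q + 3), (q - 8)*(q + 3)*(q + 6)) = q^2 - 5*q - 24
(5) = gcd(p*(p - 4), (p + 5/2)*(p + 7/2)) = 1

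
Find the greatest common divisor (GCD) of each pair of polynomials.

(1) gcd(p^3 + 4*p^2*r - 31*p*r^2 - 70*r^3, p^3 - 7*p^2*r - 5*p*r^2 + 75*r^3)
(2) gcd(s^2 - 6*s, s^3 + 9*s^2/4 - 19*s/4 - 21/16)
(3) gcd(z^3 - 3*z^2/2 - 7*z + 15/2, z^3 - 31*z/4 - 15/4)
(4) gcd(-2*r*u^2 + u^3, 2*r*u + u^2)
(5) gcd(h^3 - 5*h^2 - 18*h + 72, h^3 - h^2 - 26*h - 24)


(1) = gcd((p - 5*r)*(p + 2*r)*(p + 7*r), (p - 5*r)^2*(p + 3*r)) = p - 5*r
(2) = gcd(s*(s - 6), (s - 3/2)*(s + 1/4)*(s + 7/2)) = 1
(3) = z^2 - z/2 - 15/2
(4) = u
(5) = gcd((h - 6)*(h - 3)*(h + 4), (h - 6)*(h + 1)*(h + 4)) = h^2 - 2*h - 24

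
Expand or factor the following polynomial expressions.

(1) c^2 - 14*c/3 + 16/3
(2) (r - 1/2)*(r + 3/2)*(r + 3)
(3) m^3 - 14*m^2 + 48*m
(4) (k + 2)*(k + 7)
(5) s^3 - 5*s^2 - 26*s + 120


(1) = (c - 8/3)*(c - 2)
(2) = r^3 + 4*r^2 + 9*r/4 - 9/4
(3) = m*(m - 8)*(m - 6)
(4) = k^2 + 9*k + 14
(5) = (s - 6)*(s - 4)*(s + 5)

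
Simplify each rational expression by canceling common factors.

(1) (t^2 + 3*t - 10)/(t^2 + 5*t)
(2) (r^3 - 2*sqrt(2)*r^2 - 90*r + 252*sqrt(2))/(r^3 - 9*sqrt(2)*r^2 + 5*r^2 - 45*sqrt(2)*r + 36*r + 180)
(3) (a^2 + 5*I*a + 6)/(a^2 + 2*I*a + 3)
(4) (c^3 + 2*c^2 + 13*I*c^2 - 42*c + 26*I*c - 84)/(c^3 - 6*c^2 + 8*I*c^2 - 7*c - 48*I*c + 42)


(1) = (t - 2)/t
(2) = (r + 7*sqrt(2))/(r + 5)
(3) = (a + 6*I)/(a + 3*I)
(4) = (c^2 + c*(2 + 6*I) + 12*I)/(c^2 + c*(-6 + I) - 6*I)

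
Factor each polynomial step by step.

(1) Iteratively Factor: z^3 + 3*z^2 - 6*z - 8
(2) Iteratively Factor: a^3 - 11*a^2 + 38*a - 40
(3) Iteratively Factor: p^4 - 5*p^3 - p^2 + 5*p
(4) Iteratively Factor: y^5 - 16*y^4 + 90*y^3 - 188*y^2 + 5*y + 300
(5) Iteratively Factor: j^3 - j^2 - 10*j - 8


(1) = (z - 2)*(z^2 + 5*z + 4) = (z - 2)*(z + 1)*(z + 4)
(2) = (a - 4)*(a^2 - 7*a + 10) = (a - 4)*(a - 2)*(a - 5)
(3) = (p - 1)*(p^3 - 4*p^2 - 5*p) = (p - 1)*(p + 1)*(p^2 - 5*p) = p*(p - 1)*(p + 1)*(p - 5)
(4) = (y - 3)*(y^4 - 13*y^3 + 51*y^2 - 35*y - 100) = (y - 3)*(y + 1)*(y^3 - 14*y^2 + 65*y - 100) = (y - 4)*(y - 3)*(y + 1)*(y^2 - 10*y + 25) = (y - 5)*(y - 4)*(y - 3)*(y + 1)*(y - 5)
(5) = (j + 2)*(j^2 - 3*j - 4) = (j - 4)*(j + 2)*(j + 1)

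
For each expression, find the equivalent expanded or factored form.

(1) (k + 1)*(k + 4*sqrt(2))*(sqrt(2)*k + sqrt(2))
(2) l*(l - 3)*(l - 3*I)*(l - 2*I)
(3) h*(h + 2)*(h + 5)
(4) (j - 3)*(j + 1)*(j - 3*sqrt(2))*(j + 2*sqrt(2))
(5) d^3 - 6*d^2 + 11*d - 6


(1) = sqrt(2)*k^3 + 2*sqrt(2)*k^2 + 8*k^2 + sqrt(2)*k + 16*k + 8
(2) = l^4 - 3*l^3 - 5*I*l^3 - 6*l^2 + 15*I*l^2 + 18*l
(3) = h^3 + 7*h^2 + 10*h
(4) = j^4 - 2*j^3 - sqrt(2)*j^3 - 15*j^2 + 2*sqrt(2)*j^2 + 3*sqrt(2)*j + 24*j + 36
(5) = (d - 3)*(d - 2)*(d - 1)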